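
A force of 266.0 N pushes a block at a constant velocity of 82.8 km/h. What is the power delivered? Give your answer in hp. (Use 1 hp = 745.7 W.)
Convert to SI: F = 266.0 N, v = 23.0 m/s
P = Fv = (266.0)(23.0) = 6118.0 W = 8.204 hp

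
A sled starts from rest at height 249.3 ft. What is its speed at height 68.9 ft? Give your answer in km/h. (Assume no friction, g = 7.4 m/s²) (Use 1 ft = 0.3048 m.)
Convert to SI: h₁−h₂ = 54.9859 m
mgh₁ = mgh₂ + ½mv² ⇒ v = √(2g(h₁−h₂)) = √(2·7.4·54.9859) = 28.527 m/s = 102.7 km/h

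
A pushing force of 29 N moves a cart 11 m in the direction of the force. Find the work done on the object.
W = F·d = (29)(11) = 319.0 J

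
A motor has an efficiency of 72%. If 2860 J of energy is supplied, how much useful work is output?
W_out = η·W_in = 0.72·2860 = 2059.2 J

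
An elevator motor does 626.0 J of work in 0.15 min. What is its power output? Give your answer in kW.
Convert to SI: W = 626.0 J, t = 9.0 s
P = W/t = 626.0/9.0 = 69.5556 W = 0.06956 kW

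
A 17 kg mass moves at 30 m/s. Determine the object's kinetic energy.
KE = ½mv² = ½(17)(30)² = 7650.0 J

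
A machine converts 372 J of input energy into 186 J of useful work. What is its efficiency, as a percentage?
η = W_out/W_in = 186/372 = 50.0%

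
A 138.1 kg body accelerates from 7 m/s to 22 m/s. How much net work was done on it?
W = ΔKE = ½m(v₂² − v₁²) = ½(138.1)(22² − 7²) = 30036.75 J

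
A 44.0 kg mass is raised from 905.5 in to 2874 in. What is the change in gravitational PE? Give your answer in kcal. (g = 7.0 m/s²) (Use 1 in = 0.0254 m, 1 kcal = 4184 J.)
Convert to SI: m = 44.0 kg, Δh = 49.9999 m
ΔPE = mgΔh = (44.0)(7.0)(49.9999) = 15400.0 J = 3.681 kcal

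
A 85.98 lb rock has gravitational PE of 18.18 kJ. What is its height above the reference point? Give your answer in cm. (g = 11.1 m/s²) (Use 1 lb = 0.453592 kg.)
Convert to SI: m = 38.9998 kg, PE = 18180.0 J
h = PE/(mg) = 18180.0/(38.9998·11.1) = 41.996 m = 4200 cm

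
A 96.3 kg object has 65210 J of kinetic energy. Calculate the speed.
v = √(2·KE/m) = √(2·65210/96.3) = 36.8 m/s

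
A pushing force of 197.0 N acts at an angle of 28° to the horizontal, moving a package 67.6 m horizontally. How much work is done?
W = F·d·cosθ = (197.0)(67.6)cos(28°) = 11760 J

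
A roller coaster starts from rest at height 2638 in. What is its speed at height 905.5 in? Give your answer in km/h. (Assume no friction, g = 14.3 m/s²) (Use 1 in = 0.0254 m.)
Convert to SI: h₁−h₂ = 44.0055 m
mgh₁ = mgh₂ + ½mv² ⇒ v = √(2g(h₁−h₂)) = √(2·14.3·44.0055) = 35.4762 m/s = 127.7 km/h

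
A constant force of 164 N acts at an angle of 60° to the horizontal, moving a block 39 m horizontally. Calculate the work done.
W = F·d·cosθ = (164)(39)cos(60°) = 3198 J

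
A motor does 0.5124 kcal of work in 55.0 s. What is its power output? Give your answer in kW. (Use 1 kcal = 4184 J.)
Convert to SI: W = 2143.88 J, t = 55.0 s
P = W/t = 2143.88/55.0 = 38.9797 W = 0.03898 kW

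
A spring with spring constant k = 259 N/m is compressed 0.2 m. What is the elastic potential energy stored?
PE = ½kx² = ½(259)(0.2)² = 5.18 J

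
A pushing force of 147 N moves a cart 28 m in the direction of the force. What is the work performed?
W = F·d = (147)(28) = 4116 J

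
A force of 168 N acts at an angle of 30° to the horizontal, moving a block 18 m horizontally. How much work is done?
W = F·d·cosθ = (168)(18)cos(30°) = 2619 J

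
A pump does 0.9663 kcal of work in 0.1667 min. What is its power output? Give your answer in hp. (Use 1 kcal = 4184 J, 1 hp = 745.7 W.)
Convert to SI: W = 4043.0 J, t = 10.002 s
P = W/t = 4043.0/10.002 = 404.219 W = 0.5421 hp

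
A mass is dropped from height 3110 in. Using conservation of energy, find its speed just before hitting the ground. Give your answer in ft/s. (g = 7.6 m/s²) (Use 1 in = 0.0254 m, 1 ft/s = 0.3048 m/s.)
Convert to SI: h = 78.994 m
mgh = ½mv² ⇒ v = √(2gh) = √(2·7.6·78.994) = 34.6512 m/s = 113.7 ft/s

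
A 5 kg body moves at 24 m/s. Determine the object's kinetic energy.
KE = ½mv² = ½(5)(24)² = 1440.0 J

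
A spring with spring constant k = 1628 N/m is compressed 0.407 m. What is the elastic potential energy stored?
PE = ½kx² = ½(1628)(0.407)² = 134.8 J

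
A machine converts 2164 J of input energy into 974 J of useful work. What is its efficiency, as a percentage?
η = W_out/W_in = 974/2164 = 45.01%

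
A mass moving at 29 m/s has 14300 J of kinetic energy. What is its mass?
m = 2·KE/v² = 2·14300/(29)² = 34.01 kg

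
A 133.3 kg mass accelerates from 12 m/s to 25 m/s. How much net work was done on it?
W = ΔKE = ½m(v₂² − v₁²) = ½(133.3)(25² − 12²) = 32058.65 J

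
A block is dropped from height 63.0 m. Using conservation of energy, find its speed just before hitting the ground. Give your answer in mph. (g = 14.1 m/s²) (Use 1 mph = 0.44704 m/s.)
mgh = ½mv² ⇒ v = √(2gh) = √(2·14.1·63.0) = 42.1497 m/s = 94.29 mph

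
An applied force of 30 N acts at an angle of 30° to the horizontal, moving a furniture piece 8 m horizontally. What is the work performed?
W = F·d·cosθ = (30)(8)cos(30°) = 207.8 J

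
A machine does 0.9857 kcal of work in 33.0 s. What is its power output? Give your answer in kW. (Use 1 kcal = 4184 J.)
Convert to SI: W = 4124.17 J, t = 33.0 s
P = W/t = 4124.17/33.0 = 124.975 W = 0.125 kW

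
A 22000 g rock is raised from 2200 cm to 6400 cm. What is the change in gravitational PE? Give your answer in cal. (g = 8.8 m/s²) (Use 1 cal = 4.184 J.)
Convert to SI: m = 22.0 kg, Δh = 42.0 m
ΔPE = mgΔh = (22.0)(8.8)(42.0) = 8131.2 J = 1943 cal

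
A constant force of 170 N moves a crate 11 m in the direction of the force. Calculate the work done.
W = F·d = (170)(11) = 1870 J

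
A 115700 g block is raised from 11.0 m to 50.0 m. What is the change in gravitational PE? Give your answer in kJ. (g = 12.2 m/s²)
Convert to SI: m = 115.7 kg, Δh = 39.0 m
ΔPE = mgΔh = (115.7)(12.2)(39.0) = 55050.1 J = 55.05 kJ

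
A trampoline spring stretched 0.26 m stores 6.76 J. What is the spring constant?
k = 2·PE/x² = 2·6.76/(0.26)² = 200.0 N/m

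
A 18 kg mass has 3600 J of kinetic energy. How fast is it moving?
v = √(2·KE/m) = √(2·3600/18) = 20.0 m/s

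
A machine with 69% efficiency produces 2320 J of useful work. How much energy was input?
W_in = W_out/η = 2320/0.69 = 3362 J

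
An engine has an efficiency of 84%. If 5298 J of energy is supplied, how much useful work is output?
W_out = η·W_in = 0.84·5298 = 4450.32 J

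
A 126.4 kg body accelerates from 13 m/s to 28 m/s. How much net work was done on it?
W = ΔKE = ½m(v₂² − v₁²) = ½(126.4)(28² − 13²) = 38868.0 J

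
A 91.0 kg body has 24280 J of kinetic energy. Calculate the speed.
v = √(2·KE/m) = √(2·24280/91.0) = 23.1 m/s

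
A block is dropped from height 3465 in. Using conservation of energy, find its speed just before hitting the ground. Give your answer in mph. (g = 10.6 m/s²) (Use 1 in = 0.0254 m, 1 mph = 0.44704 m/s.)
Convert to SI: h = 88.011 m
mgh = ½mv² ⇒ v = √(2gh) = √(2·10.6·88.011) = 43.1953 m/s = 96.63 mph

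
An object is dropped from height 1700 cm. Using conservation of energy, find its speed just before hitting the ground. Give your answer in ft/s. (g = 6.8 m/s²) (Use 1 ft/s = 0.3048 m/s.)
Convert to SI: h = 17.0 m
mgh = ½mv² ⇒ v = √(2gh) = √(2·6.8·17.0) = 15.2053 m/s = 49.89 ft/s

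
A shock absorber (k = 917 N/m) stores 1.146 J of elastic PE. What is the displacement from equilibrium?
x = √(2·PE/k) = √(2·1.146/917) = 0.04999 m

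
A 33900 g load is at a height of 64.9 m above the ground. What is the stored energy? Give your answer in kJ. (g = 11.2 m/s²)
Convert to SI: m = 33.9 kg, h = 64.9 m
PE = mgh = (33.9)(11.2)(64.9) = 24641.2 J = 24.64 kJ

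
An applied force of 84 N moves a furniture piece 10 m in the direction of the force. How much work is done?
W = F·d = (84)(10) = 840.0 J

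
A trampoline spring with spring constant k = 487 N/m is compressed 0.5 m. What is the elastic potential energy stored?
PE = ½kx² = ½(487)(0.5)² = 60.88 J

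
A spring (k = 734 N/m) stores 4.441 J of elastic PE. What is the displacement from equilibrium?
x = √(2·PE/k) = √(2·4.441/734) = 0.11 m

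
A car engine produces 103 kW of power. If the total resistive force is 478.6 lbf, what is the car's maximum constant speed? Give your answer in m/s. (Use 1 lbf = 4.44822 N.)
Convert to SI: F = 2128.92 N
P = Fv ⇒ v = P/F = 103000 W/2128.92 N = 48.38 m/s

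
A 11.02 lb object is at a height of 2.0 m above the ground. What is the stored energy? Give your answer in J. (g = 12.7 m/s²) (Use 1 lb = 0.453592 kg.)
Convert to SI: m = 4.99858 kg, h = 2.0 m
PE = mgh = (4.99858)(12.7)(2.0) = 127.0 J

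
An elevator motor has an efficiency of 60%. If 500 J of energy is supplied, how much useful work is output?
W_out = η·W_in = 0.6·500 = 300.0 J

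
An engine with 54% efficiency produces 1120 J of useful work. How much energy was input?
W_in = W_out/η = 1120/0.54 = 2074 J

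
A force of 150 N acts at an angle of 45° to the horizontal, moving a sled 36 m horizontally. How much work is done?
W = F·d·cosθ = (150)(36)cos(45°) = 3818 J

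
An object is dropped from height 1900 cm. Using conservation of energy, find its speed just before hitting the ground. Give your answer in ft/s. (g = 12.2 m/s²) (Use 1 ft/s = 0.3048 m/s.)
Convert to SI: h = 19.0 m
mgh = ½mv² ⇒ v = √(2gh) = √(2·12.2·19.0) = 21.5314 m/s = 70.64 ft/s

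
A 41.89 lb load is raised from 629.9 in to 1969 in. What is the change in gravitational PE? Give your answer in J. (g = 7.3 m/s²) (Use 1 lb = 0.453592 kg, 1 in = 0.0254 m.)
Convert to SI: m = 19.001 kg, Δh = 34.0131 m
ΔPE = mgΔh = (19.001)(7.3)(34.0131) = 4718 J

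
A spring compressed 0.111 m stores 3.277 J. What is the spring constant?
k = 2·PE/x² = 2·3.277/(0.111)² = 531.9 N/m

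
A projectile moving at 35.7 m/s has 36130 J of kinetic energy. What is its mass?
m = 2·KE/v² = 2·36130/(35.7)² = 56.7 kg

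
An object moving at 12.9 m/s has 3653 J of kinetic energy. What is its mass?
m = 2·KE/v² = 2·3653/(12.9)² = 43.9 kg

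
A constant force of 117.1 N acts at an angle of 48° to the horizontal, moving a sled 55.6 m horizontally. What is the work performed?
W = F·d·cosθ = (117.1)(55.6)cos(48°) = 4357 J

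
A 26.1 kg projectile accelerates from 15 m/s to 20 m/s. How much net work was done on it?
W = ΔKE = ½m(v₂² − v₁²) = ½(26.1)(20² − 15²) = 2283.75 J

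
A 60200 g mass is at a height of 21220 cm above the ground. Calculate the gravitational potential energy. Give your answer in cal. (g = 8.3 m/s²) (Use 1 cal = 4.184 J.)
Convert to SI: m = 60.2 kg, h = 212.2 m
PE = mgh = (60.2)(8.3)(212.2) = 106028 J = 25340 cal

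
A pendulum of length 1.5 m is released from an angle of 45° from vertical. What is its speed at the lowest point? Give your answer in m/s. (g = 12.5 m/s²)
h = L(1 − cosθ) = 1.5(1 − cos45°) = 0.43934 m
v = √(2gh) = √(2·12.5·0.43934) = 3.314 m/s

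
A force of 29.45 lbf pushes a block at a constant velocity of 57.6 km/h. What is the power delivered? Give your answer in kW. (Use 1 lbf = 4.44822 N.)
Convert to SI: F = 131.0 N, v = 16.0 m/s
P = Fv = (131.0)(16.0) = 2096.0 W = 2.096 kW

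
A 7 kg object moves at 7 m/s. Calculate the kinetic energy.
KE = ½mv² = ½(7)(7)² = 171.5 J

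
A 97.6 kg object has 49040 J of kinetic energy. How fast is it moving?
v = √(2·KE/m) = √(2·49040/97.6) = 31.7 m/s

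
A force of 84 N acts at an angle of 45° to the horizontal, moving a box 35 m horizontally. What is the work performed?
W = F·d·cosθ = (84)(35)cos(45°) = 2079 J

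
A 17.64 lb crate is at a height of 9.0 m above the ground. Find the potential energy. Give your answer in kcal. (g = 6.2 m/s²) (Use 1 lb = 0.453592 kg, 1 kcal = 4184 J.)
Convert to SI: m = 8.00136 kg, h = 9.0 m
PE = mgh = (8.00136)(6.2)(9.0) = 446.476 J = 0.1067 kcal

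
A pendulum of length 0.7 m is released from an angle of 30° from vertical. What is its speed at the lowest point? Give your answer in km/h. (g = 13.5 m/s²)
h = L(1 − cosθ) = 0.7(1 − cos30°) = 0.0937822 m
v = √(2gh) = √(2·13.5·0.0937822) = 1.59126 m/s = 5.729 km/h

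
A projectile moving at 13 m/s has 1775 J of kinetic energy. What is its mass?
m = 2·KE/v² = 2·1775/(13)² = 21.01 kg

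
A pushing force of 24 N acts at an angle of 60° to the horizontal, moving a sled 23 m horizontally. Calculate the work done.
W = F·d·cosθ = (24)(23)cos(60°) = 276.0 J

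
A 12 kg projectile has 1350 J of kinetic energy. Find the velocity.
v = √(2·KE/m) = √(2·1350/12) = 15.0 m/s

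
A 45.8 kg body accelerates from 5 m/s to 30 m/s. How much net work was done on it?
W = ΔKE = ½m(v₂² − v₁²) = ½(45.8)(30² − 5²) = 20037.5 J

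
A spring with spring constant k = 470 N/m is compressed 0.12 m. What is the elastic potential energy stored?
PE = ½kx² = ½(470)(0.12)² = 3.384 J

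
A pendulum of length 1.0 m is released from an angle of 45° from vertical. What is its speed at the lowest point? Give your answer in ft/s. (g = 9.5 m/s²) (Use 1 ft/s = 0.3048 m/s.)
h = L(1 − cosθ) = 1.0(1 − cos45°) = 0.292893 m
v = √(2gh) = √(2·9.5·0.292893) = 2.35902 m/s = 7.74 ft/s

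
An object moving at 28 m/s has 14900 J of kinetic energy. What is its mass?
m = 2·KE/v² = 2·14900/(28)² = 38.01 kg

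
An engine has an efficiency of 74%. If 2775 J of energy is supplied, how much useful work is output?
W_out = η·W_in = 0.74·2775 = 2053.5 J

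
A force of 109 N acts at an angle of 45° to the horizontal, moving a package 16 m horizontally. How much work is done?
W = F·d·cosθ = (109)(16)cos(45°) = 1233 J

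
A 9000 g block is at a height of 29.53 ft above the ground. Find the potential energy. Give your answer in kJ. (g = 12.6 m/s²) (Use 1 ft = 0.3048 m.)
Convert to SI: m = 9.0 kg, h = 9.00074 m
PE = mgh = (9.0)(12.6)(9.00074) = 1020.68 J = 1.021 kJ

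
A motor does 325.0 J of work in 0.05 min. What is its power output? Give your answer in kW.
Convert to SI: W = 325.0 J, t = 3.0 s
P = W/t = 325.0/3.0 = 108.333 W = 0.1083 kW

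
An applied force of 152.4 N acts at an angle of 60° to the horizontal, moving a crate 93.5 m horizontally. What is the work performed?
W = F·d·cosθ = (152.4)(93.5)cos(60°) = 7125 J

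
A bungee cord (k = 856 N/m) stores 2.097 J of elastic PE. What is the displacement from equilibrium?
x = √(2·PE/k) = √(2·2.097/856) = 0.07 m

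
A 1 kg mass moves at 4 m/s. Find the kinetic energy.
KE = ½mv² = ½(1)(4)² = 8.0 J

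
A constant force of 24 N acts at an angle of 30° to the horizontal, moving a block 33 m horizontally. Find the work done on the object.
W = F·d·cosθ = (24)(33)cos(30°) = 685.9 J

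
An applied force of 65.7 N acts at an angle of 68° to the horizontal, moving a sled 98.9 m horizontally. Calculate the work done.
W = F·d·cosθ = (65.7)(98.9)cos(68°) = 2434 J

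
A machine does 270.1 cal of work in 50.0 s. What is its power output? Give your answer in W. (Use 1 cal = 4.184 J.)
Convert to SI: W = 1130.1 J, t = 50.0 s
P = W/t = 1130.1/50.0 = 22.6 W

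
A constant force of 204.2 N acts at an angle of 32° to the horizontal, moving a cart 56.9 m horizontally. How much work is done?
W = F·d·cosθ = (204.2)(56.9)cos(32°) = 9853 J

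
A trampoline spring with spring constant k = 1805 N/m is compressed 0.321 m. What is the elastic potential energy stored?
PE = ½kx² = ½(1805)(0.321)² = 92.99 J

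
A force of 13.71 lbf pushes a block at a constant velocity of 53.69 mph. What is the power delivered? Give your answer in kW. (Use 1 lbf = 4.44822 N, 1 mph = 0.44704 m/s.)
Convert to SI: F = 60.9851 N, v = 24.0016 m/s
P = Fv = (60.9851)(24.0016) = 1463.74 W = 1.464 kW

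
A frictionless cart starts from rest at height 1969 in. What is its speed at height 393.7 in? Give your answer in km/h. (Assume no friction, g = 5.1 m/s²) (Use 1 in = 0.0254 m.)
Convert to SI: h₁−h₂ = 40.0126 m
mgh₁ = mgh₂ + ½mv² ⇒ v = √(2g(h₁−h₂)) = √(2·5.1·40.0126) = 20.2022 m/s = 72.73 km/h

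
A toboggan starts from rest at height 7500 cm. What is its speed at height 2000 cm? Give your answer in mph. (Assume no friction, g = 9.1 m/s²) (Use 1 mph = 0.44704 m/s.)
Convert to SI: h₁−h₂ = 55.0 m
mgh₁ = mgh₂ + ½mv² ⇒ v = √(2g(h₁−h₂)) = √(2·9.1·55.0) = 31.6386 m/s = 70.77 mph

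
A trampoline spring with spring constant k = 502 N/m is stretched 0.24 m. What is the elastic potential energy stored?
PE = ½kx² = ½(502)(0.24)² = 14.46 J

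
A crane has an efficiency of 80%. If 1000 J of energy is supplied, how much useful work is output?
W_out = η·W_in = 0.8·1000 = 800.0 J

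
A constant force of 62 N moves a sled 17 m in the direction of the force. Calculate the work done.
W = F·d = (62)(17) = 1054 J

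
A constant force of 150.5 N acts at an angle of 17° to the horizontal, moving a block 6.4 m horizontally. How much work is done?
W = F·d·cosθ = (150.5)(6.4)cos(17°) = 921.1 J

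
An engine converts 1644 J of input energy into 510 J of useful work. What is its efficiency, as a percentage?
η = W_out/W_in = 510/1644 = 31.02%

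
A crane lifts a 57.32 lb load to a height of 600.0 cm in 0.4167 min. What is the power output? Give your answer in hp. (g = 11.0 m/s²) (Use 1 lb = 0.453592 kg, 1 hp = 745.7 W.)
Convert to SI: m = 25.9999 kg, h = 6.0 m, t = 25.002 s
P = mgh/t = (25.9999)(11.0)(6.0)/25.002 = 68.6342 W = 0.09204 hp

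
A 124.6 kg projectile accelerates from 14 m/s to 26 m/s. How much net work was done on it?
W = ΔKE = ½m(v₂² − v₁²) = ½(124.6)(26² − 14²) = 29904.0 J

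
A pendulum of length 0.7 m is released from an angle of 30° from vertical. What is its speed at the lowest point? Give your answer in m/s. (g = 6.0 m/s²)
h = L(1 − cosθ) = 0.7(1 − cos30°) = 0.0937822 m
v = √(2gh) = √(2·6.0·0.0937822) = 1.061 m/s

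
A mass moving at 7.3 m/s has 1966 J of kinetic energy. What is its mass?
m = 2·KE/v² = 2·1966/(7.3)² = 73.78 kg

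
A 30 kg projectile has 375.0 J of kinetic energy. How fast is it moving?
v = √(2·KE/m) = √(2·375.0/30) = 5.0 m/s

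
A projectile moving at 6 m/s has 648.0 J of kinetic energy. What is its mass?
m = 2·KE/v² = 2·648.0/(6)² = 36.0 kg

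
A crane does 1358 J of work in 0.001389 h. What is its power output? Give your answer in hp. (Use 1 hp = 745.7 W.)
Convert to SI: W = 1358.0 J, t = 5.0004 s
P = W/t = 1358.0/5.0004 = 271.578 W = 0.3642 hp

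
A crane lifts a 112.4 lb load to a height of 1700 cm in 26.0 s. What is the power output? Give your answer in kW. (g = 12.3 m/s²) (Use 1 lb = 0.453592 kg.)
Convert to SI: m = 50.9837 kg, h = 17.0 m, t = 26.0 s
P = mgh/t = (50.9837)(12.3)(17.0)/26.0 = 410.027 W = 0.41 kW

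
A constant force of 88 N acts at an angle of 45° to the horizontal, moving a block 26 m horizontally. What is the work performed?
W = F·d·cosθ = (88)(26)cos(45°) = 1618 J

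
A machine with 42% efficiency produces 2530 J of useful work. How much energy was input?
W_in = W_out/η = 2530/0.42 = 6024 J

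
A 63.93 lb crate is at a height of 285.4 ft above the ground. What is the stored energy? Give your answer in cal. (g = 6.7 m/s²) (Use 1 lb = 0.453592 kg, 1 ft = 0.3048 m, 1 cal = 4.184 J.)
Convert to SI: m = 28.9981 kg, h = 86.9899 m
PE = mgh = (28.9981)(6.7)(86.9899) = 16901.1 J = 4039 cal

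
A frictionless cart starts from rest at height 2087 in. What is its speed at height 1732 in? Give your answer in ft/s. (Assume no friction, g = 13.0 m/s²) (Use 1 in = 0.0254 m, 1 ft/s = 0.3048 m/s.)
Convert to SI: h₁−h₂ = 9.017 m
mgh₁ = mgh₂ + ½mv² ⇒ v = √(2g(h₁−h₂)) = √(2·13.0·9.017) = 15.3115 m/s = 50.23 ft/s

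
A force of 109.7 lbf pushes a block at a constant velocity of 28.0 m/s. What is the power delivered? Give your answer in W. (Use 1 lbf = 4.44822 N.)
Convert to SI: F = 487.97 N, v = 28.0 m/s
P = Fv = (487.97)(28.0) = 13660 W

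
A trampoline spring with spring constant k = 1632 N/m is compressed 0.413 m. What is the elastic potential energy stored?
PE = ½kx² = ½(1632)(0.413)² = 139.2 J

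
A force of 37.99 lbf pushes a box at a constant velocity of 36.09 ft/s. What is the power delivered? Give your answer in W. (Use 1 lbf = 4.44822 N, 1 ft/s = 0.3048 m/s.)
Convert to SI: F = 168.988 N, v = 11.0002 m/s
P = Fv = (168.988)(11.0002) = 1859 W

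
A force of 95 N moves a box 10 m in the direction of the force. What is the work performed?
W = F·d = (95)(10) = 950.0 J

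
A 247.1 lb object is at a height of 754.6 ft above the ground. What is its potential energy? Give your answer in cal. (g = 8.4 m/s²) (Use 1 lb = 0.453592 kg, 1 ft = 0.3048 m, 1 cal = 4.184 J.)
Convert to SI: m = 112.083 kg, h = 230.002 m
PE = mgh = (112.083)(8.4)(230.002) = 216546 J = 51760 cal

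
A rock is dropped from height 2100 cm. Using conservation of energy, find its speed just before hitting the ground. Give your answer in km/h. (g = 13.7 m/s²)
Convert to SI: h = 21.0 m
mgh = ½mv² ⇒ v = √(2gh) = √(2·13.7·21.0) = 23.987497 m/s = 86.35 km/h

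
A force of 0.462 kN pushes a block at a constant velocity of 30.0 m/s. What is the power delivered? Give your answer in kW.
Convert to SI: F = 462.0 N, v = 30.0 m/s
P = Fv = (462.0)(30.0) = 13860.0 W = 13.86 kW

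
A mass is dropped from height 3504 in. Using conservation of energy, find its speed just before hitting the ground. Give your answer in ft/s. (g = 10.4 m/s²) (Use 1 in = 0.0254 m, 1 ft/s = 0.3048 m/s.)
Convert to SI: h = 89.0016 m
mgh = ½mv² ⇒ v = √(2gh) = √(2·10.4·89.0016) = 43.026 m/s = 141.2 ft/s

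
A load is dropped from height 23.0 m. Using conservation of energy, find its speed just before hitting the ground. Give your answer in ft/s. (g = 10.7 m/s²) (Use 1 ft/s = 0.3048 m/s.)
mgh = ½mv² ⇒ v = √(2gh) = √(2·10.7·23.0) = 22.1856 m/s = 72.79 ft/s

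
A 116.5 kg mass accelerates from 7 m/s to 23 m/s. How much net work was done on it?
W = ΔKE = ½m(v₂² − v₁²) = ½(116.5)(23² − 7²) = 27960.0 J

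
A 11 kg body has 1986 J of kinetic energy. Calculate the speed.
v = √(2·KE/m) = √(2·1986/11) = 19.0 m/s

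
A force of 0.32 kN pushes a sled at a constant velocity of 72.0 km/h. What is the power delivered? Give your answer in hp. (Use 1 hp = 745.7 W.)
Convert to SI: F = 320.0 N, v = 20.0 m/s
P = Fv = (320.0)(20.0) = 6400.0 W = 8.583 hp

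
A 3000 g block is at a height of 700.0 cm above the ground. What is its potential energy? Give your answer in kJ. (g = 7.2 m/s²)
Convert to SI: m = 3.0 kg, h = 7.0 m
PE = mgh = (3.0)(7.2)(7.0) = 151.2 J = 0.1512 kJ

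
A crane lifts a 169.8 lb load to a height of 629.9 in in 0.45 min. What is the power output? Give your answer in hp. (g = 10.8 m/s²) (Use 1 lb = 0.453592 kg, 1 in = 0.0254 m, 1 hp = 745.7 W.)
Convert to SI: m = 77.0199 kg, h = 15.9995 m, t = 27.0 s
P = mgh/t = (77.0199)(10.8)(15.9995)/27.0 = 492.911 W = 0.661 hp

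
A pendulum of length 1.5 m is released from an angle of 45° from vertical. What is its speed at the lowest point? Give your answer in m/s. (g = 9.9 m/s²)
h = L(1 − cosθ) = 1.5(1 − cos45°) = 0.43934 m
v = √(2gh) = √(2·9.9·0.43934) = 2.949 m/s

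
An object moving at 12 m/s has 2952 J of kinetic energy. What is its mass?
m = 2·KE/v² = 2·2952/(12)² = 41.0 kg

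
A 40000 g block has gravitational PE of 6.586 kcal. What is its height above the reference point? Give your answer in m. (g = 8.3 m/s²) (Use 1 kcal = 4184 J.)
Convert to SI: m = 40.0 kg, PE = 27555.8 J
h = PE/(mg) = 27555.8/(40.0·8.3) = 83.0 m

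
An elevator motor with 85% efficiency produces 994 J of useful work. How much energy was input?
W_in = W_out/η = 994/0.85 = 1169 J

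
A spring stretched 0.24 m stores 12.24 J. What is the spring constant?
k = 2·PE/x² = 2·12.24/(0.24)² = 425.0 N/m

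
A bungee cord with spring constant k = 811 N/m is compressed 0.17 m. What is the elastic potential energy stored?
PE = ½kx² = ½(811)(0.17)² = 11.72 J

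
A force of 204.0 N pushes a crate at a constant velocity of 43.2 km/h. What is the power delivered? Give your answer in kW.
Convert to SI: F = 204.0 N, v = 12.0 m/s
P = Fv = (204.0)(12.0) = 2448.0 W = 2.448 kW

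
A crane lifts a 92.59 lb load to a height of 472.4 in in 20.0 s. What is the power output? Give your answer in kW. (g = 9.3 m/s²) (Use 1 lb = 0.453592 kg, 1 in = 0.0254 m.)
Convert to SI: m = 41.9981 kg, h = 11.999 m, t = 20.0 s
P = mgh/t = (41.9981)(9.3)(11.999)/20.0 = 234.329 W = 0.2343 kW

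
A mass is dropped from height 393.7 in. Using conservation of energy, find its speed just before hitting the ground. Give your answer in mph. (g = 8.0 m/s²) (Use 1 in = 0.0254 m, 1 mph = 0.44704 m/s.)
Convert to SI: h = 9.99998 m
mgh = ½mv² ⇒ v = √(2gh) = √(2·8.0·9.99998) = 12.6491 m/s = 28.3 mph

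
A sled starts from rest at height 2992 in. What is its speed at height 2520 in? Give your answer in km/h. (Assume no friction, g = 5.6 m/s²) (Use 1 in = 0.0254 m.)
Convert to SI: h₁−h₂ = 11.9888 m
mgh₁ = mgh₂ + ½mv² ⇒ v = √(2g(h₁−h₂)) = √(2·5.6·11.9888) = 11.5877 m/s = 41.72 km/h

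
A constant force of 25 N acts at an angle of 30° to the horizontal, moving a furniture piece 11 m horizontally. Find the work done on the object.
W = F·d·cosθ = (25)(11)cos(30°) = 238.2 J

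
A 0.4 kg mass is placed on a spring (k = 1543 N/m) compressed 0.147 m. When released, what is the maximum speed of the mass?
½kx² = ½mv² ⇒ v = x√(k/m) = (0.147)√(1543/0.4) = 9.13 m/s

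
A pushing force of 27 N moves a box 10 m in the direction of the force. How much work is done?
W = F·d = (27)(10) = 270.0 J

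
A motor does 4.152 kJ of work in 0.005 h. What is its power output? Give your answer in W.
Convert to SI: W = 4152.0 J, t = 18.0 s
P = W/t = 4152.0/18.0 = 230.7 W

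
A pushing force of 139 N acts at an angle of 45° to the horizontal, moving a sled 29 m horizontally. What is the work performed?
W = F·d·cosθ = (139)(29)cos(45°) = 2850 J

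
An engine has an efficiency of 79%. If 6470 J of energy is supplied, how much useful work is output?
W_out = η·W_in = 0.79·6470 = 5111.3 J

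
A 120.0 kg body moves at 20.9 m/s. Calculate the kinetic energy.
KE = ½mv² = ½(120.0)(20.9)² = 26210 J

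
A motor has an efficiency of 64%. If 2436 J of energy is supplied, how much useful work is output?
W_out = η·W_in = 0.64·2436 = 1559.04 J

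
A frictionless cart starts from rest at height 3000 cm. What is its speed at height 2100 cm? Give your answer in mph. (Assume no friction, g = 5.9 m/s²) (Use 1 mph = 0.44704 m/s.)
Convert to SI: h₁−h₂ = 9.0 m
mgh₁ = mgh₂ + ½mv² ⇒ v = √(2g(h₁−h₂)) = √(2·5.9·9.0) = 10.3053 m/s = 23.05 mph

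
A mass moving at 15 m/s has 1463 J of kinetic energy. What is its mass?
m = 2·KE/v² = 2·1463/(15)² = 13.0 kg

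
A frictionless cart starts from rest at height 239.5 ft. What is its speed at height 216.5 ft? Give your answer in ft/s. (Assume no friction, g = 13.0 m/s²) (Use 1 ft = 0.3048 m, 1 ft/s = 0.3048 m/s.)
Convert to SI: h₁−h₂ = 7.0104 m
mgh₁ = mgh₂ + ½mv² ⇒ v = √(2g(h₁−h₂)) = √(2·13.0·7.0104) = 13.5008 m/s = 44.29 ft/s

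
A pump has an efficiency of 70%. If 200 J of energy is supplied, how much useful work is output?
W_out = η·W_in = 0.7·200 = 140.0 J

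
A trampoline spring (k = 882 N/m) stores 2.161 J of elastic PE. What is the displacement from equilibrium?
x = √(2·PE/k) = √(2·2.161/882) = 0.07 m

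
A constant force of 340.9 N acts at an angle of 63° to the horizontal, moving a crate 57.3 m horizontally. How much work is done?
W = F·d·cosθ = (340.9)(57.3)cos(63°) = 8868 J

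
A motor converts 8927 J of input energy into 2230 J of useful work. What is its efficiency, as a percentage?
η = W_out/W_in = 2230/8927 = 24.98%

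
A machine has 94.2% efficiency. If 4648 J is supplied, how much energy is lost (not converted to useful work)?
W_lost = W_in(1 − η) = 4648·(1 − 0.942) = 269.6 J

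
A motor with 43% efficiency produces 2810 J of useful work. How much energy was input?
W_in = W_out/η = 2810/0.43 = 6535 J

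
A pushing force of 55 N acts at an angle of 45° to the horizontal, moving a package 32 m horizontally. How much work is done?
W = F·d·cosθ = (55)(32)cos(45°) = 1245 J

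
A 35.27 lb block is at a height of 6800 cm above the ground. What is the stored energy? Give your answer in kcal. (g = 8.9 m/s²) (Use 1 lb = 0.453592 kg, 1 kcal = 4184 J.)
Convert to SI: m = 15.9982 kg, h = 68.0 m
PE = mgh = (15.9982)(8.9)(68.0) = 9682.1 J = 2.314 kcal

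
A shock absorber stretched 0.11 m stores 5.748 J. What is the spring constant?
k = 2·PE/x² = 2·5.748/(0.11)² = 950.1 N/m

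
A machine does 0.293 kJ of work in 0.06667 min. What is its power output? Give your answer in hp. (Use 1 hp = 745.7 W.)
Convert to SI: W = 293.0 J, t = 4.0002 s
P = W/t = 293.0/4.0002 = 73.2463 W = 0.09822 hp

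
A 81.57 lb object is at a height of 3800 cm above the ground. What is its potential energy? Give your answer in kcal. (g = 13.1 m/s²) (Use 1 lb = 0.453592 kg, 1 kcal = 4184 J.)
Convert to SI: m = 36.9995 kg, h = 38.0 m
PE = mgh = (36.9995)(13.1)(38.0) = 18418.4 J = 4.402 kcal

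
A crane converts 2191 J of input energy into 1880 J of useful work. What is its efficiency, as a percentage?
η = W_out/W_in = 1880/2191 = 85.81%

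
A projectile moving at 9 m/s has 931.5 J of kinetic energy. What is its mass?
m = 2·KE/v² = 2·931.5/(9)² = 23.0 kg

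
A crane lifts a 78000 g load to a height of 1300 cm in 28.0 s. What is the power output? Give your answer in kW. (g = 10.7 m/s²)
Convert to SI: m = 78.0 kg, h = 13.0 m, t = 28.0 s
P = mgh/t = (78.0)(10.7)(13.0)/28.0 = 387.493 W = 0.3875 kW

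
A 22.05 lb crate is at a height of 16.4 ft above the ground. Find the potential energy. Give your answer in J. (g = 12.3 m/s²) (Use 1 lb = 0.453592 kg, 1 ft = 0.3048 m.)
Convert to SI: m = 10.0017 kg, h = 4.99872 m
PE = mgh = (10.0017)(12.3)(4.99872) = 614.9 J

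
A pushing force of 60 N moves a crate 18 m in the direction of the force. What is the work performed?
W = F·d = (60)(18) = 1080 J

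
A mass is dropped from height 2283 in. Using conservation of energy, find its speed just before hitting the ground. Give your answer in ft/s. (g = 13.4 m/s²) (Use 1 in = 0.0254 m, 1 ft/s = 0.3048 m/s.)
Convert to SI: h = 57.9882 m
mgh = ½mv² ⇒ v = √(2gh) = √(2·13.4·57.9882) = 39.4219 m/s = 129.3 ft/s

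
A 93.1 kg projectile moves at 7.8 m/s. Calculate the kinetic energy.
KE = ½mv² = ½(93.1)(7.8)² = 2832 J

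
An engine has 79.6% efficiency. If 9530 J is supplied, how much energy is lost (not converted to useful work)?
W_lost = W_in(1 − η) = 9530·(1 − 0.796) = 1944 J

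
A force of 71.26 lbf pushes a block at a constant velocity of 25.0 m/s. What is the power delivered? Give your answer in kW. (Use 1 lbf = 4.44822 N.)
Convert to SI: F = 316.98 N, v = 25.0 m/s
P = Fv = (316.98)(25.0) = 7924.5 W = 7.925 kW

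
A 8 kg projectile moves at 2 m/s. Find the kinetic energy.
KE = ½mv² = ½(8)(2)² = 16.0 J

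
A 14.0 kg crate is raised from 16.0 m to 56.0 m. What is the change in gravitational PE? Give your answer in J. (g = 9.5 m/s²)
ΔPE = mgΔh = (14.0)(9.5)(40.0) = 5320 J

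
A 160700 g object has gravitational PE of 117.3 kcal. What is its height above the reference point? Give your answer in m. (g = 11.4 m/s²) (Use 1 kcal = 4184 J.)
Convert to SI: m = 160.7 kg, PE = 490783 J
h = PE/(mg) = 490783/(160.7·11.4) = 267.9 m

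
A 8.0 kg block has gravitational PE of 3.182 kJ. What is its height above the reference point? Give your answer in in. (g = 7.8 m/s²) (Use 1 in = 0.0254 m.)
Convert to SI: m = 8.0 kg, PE = 3182.0 J
h = PE/(mg) = 3182.0/(8.0·7.8) = 50.9936 m = 2008 in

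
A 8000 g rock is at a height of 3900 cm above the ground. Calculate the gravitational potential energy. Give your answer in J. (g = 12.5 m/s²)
Convert to SI: m = 8.0 kg, h = 39.0 m
PE = mgh = (8.0)(12.5)(39.0) = 3900 J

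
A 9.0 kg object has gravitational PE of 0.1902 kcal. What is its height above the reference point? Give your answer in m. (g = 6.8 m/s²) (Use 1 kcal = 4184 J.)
Convert to SI: m = 9.0 kg, PE = 795.797 J
h = PE/(mg) = 795.797/(9.0·6.8) = 13.0 m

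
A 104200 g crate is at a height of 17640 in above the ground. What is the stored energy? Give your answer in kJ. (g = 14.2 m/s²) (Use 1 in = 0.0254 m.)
Convert to SI: m = 104.2 kg, h = 448.056 m
PE = mgh = (104.2)(14.2)(448.056) = 662962 J = 663.0 kJ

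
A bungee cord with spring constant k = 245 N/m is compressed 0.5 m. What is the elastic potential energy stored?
PE = ½kx² = ½(245)(0.5)² = 30.63 J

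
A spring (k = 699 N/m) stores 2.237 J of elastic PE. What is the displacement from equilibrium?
x = √(2·PE/k) = √(2·2.237/699) = 0.08 m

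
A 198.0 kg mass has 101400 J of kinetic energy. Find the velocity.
v = √(2·KE/m) = √(2·101400/198.0) = 32.0 m/s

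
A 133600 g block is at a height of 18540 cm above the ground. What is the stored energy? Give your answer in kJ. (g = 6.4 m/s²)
Convert to SI: m = 133.6 kg, h = 185.4 m
PE = mgh = (133.6)(6.4)(185.4) = 158524 J = 158.5 kJ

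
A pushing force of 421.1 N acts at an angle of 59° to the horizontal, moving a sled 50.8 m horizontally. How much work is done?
W = F·d·cosθ = (421.1)(50.8)cos(59°) = 11020 J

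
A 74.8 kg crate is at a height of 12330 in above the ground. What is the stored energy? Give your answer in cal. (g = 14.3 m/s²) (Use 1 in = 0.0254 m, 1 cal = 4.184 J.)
Convert to SI: m = 74.8 kg, h = 313.182 m
PE = mgh = (74.8)(14.3)(313.182) = 334992 J = 80070 cal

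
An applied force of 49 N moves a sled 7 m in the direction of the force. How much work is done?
W = F·d = (49)(7) = 343.0 J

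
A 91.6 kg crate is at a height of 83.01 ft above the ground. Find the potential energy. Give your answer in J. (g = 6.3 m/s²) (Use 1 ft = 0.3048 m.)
Convert to SI: m = 91.6 kg, h = 25.3014 m
PE = mgh = (91.6)(6.3)(25.3014) = 14600 J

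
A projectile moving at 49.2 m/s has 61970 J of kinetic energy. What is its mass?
m = 2·KE/v² = 2·61970/(49.2)² = 51.2 kg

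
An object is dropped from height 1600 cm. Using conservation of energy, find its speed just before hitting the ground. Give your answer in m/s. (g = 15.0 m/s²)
Convert to SI: h = 16.0 m
mgh = ½mv² ⇒ v = √(2gh) = √(2·15.0·16.0) = 21.91 m/s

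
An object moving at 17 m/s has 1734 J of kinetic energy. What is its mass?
m = 2·KE/v² = 2·1734/(17)² = 12.0 kg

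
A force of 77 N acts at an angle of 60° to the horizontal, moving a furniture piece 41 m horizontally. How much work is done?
W = F·d·cosθ = (77)(41)cos(60°) = 1579 J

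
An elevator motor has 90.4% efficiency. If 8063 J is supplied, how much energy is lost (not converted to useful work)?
W_lost = W_in(1 − η) = 8063·(1 − 0.904) = 774.0 J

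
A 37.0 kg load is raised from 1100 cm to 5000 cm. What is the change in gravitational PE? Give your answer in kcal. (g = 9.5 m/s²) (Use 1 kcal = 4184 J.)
Convert to SI: m = 37.0 kg, Δh = 39.0 m
ΔPE = mgΔh = (37.0)(9.5)(39.0) = 13708.5 J = 3.276 kcal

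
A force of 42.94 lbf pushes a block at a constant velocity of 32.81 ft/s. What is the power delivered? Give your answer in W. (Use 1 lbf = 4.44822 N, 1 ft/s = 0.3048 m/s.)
Convert to SI: F = 191.007 N, v = 10.0005 m/s
P = Fv = (191.007)(10.0005) = 1910 W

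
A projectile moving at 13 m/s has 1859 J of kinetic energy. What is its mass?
m = 2·KE/v² = 2·1859/(13)² = 22.0 kg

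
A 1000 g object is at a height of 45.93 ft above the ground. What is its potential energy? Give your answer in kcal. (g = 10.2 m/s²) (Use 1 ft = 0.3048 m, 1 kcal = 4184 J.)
Convert to SI: m = 1.0 kg, h = 13.9995 m
PE = mgh = (1.0)(10.2)(13.9995) = 142.795 J = 0.03413 kcal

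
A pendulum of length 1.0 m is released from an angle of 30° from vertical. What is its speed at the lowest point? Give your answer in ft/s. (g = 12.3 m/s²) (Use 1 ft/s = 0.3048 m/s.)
h = L(1 − cosθ) = 1.0(1 − cos30°) = 0.133975 m
v = √(2gh) = √(2·12.3·0.133975) = 1.81543 m/s = 5.956 ft/s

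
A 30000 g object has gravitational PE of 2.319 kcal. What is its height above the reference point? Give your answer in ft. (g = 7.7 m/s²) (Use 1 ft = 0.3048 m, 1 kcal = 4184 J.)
Convert to SI: m = 30.0 kg, PE = 9702.7 J
h = PE/(mg) = 9702.7/(30.0·7.7) = 42.003 m = 137.8 ft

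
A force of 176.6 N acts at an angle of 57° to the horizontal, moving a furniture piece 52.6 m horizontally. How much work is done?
W = F·d·cosθ = (176.6)(52.6)cos(57°) = 5059 J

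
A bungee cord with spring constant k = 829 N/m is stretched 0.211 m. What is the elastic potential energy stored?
PE = ½kx² = ½(829)(0.211)² = 18.45 J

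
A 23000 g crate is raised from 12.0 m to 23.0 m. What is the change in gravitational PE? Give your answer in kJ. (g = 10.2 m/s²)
Convert to SI: m = 23.0 kg, Δh = 11.0 m
ΔPE = mgΔh = (23.0)(10.2)(11.0) = 2580.6 J = 2.581 kJ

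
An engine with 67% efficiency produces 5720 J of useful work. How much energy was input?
W_in = W_out/η = 5720/0.67 = 8537 J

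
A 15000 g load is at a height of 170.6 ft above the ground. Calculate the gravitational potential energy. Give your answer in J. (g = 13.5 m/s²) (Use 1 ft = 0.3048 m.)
Convert to SI: m = 15.0 kg, h = 51.9989 m
PE = mgh = (15.0)(13.5)(51.9989) = 10530 J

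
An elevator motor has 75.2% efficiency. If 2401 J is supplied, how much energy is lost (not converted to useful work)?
W_lost = W_in(1 − η) = 2401·(1 − 0.752) = 595.4 J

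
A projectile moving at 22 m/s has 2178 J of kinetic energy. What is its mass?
m = 2·KE/v² = 2·2178/(22)² = 9.0 kg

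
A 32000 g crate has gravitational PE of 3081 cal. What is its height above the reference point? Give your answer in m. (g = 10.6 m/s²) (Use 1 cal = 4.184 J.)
Convert to SI: m = 32.0 kg, PE = 12890.9 J
h = PE/(mg) = 12890.9/(32.0·10.6) = 38.0 m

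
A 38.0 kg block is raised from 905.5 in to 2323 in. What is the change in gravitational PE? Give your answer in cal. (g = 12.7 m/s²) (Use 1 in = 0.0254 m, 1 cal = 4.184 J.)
Convert to SI: m = 38.0 kg, Δh = 36.0045 m
ΔPE = mgΔh = (38.0)(12.7)(36.0045) = 17375.8 J = 4153 cal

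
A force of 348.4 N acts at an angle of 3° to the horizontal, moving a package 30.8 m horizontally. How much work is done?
W = F·d·cosθ = (348.4)(30.8)cos(3°) = 10720 J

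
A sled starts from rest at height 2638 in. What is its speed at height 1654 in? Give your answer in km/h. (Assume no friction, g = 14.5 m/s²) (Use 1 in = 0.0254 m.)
Convert to SI: h₁−h₂ = 24.9936 m
mgh₁ = mgh₂ + ½mv² ⇒ v = √(2g(h₁−h₂)) = √(2·14.5·24.9936) = 26.9224 m/s = 96.92 km/h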